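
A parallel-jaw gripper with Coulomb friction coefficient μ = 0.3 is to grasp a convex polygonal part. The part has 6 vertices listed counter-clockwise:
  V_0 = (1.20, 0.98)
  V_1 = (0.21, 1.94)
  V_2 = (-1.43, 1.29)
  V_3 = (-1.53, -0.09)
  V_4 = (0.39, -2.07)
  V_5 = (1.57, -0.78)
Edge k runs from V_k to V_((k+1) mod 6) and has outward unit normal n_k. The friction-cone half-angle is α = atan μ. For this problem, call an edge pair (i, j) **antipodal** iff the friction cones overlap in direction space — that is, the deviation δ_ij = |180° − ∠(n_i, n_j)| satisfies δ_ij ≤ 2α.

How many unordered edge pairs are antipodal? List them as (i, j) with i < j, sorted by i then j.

count = 4; pairs: (0,3), (1,4), (2,5), (3,5)

α = atan 0.3 = 16.70°;  2α = 33.40°
n_0 = (+0.6961, +0.7179)
n_1 = (-0.3685, +0.9296)
n_2 = (-0.9974, +0.0723)
n_3 = (-0.7179, -0.6961)
n_4 = (+0.7379, -0.6749)
n_5 = (+0.9786, +0.2057)
  (0,1): δ = 114.26°  ·
  (0,2): δ = 50.03°  ·
  (0,3): δ = 1.76°  ✓
  (0,4): δ = 91.67°  ·
  (0,5): δ = 145.99°  ·
  (1,2): δ = 115.77°  ·
  (1,3): δ = 67.50°  ·
  (1,4): δ = 25.93°  ✓
  (1,5): δ = 80.25°  ·
  (2,3): δ = 131.74°  ·
  (2,4): δ = 38.31°  ·
  (2,5): δ = 16.02°  ✓
  (3,4): δ = 86.57°  ·
  (3,5): δ = 32.25°  ✓
  (4,5): δ = 125.68°  ·
antipodal pairs: 4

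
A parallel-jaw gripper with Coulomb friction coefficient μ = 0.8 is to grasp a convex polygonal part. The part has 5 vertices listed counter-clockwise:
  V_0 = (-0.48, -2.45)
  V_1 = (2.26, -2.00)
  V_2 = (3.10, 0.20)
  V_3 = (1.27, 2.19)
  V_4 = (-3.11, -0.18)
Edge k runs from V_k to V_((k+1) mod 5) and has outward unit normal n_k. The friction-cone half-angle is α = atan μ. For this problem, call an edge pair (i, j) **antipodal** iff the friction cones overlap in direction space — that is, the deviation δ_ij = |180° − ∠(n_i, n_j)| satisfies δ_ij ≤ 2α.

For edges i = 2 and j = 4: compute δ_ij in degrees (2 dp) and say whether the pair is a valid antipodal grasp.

α = atan 0.8 = 38.66°;  2α = 77.32°
edge 2: e_2 = (-1.83, +1.99);  n_2 = (+0.7361, +0.6769)
edge 4: e_4 = (+2.63, -2.27);  n_4 = (-0.6534, -0.7570)
∠(n_2, n_4) = 173.40°
δ = |180° − 173.40°| = 6.60°
6.60° ≤ 2α = 77.32°  →  valid

δ = 6.60°, valid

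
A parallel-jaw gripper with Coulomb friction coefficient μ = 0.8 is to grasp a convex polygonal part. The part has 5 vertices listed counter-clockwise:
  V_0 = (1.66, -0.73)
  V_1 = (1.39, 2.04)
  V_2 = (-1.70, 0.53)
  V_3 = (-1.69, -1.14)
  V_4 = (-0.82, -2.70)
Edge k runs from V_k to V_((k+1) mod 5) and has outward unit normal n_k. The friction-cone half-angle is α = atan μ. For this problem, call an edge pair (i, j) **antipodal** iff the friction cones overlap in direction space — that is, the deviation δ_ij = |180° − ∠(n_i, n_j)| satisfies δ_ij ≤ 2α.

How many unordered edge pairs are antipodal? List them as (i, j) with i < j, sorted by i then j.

α = atan 0.8 = 38.66°;  2α = 77.32°
n_0 = (+0.9953, +0.0970)
n_1 = (-0.4391, +0.8985)
n_2 = (-1.0000, -0.0060)
n_3 = (-0.8734, -0.4871)
n_4 = (+0.6220, -0.7830)
  (0,1): δ = 69.52°  ✓
  (0,2): δ = 5.22°  ✓
  (0,3): δ = 23.58°  ✓
  (0,4): δ = 122.89°  ·
  (1,2): δ = 115.70°  ·
  (1,3): δ = 86.90°  ·
  (1,4): δ = 12.42°  ✓
  (2,3): δ = 151.20°  ·
  (2,4): δ = 51.88°  ✓
  (3,4): δ = 80.69°  ·
antipodal pairs: 5

count = 5; pairs: (0,1), (0,2), (0,3), (1,4), (2,4)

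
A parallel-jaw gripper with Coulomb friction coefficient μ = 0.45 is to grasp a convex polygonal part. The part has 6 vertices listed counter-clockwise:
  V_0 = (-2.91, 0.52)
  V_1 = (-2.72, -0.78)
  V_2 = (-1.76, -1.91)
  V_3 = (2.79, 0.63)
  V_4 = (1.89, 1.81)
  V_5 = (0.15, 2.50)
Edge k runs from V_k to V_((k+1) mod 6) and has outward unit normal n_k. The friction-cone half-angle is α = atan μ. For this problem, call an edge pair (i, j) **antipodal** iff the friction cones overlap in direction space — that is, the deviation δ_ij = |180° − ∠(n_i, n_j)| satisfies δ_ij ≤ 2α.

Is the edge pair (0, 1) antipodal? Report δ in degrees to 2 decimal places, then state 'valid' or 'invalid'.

δ = 147.97°, invalid

α = atan 0.45 = 24.23°;  2α = 48.46°
edge 0: e_0 = (+0.19, -1.30);  n_0 = (-0.9895, -0.1446)
edge 1: e_1 = (+0.96, -1.13);  n_1 = (-0.7621, -0.6475)
∠(n_0, n_1) = 32.03°
δ = |180° − 32.03°| = 147.97°
147.97° > 2α = 48.46°  →  invalid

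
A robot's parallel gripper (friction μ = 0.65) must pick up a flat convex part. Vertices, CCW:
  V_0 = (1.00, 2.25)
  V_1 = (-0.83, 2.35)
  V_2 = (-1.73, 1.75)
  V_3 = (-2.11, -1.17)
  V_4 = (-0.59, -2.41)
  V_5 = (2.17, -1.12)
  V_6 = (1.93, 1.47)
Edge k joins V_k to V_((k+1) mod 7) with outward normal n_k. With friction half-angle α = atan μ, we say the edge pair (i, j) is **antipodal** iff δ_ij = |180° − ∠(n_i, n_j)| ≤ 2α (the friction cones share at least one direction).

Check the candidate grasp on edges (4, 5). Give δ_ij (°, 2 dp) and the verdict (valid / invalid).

α = atan 0.65 = 33.02°;  2α = 66.05°
edge 4: e_4 = (+2.76, +1.29);  n_4 = (+0.4234, -0.9059)
edge 5: e_5 = (-0.24, +2.59);  n_5 = (+0.9957, +0.0923)
∠(n_4, n_5) = 70.24°
δ = |180° − 70.24°| = 109.76°
109.76° > 2α = 66.05°  →  invalid

δ = 109.76°, invalid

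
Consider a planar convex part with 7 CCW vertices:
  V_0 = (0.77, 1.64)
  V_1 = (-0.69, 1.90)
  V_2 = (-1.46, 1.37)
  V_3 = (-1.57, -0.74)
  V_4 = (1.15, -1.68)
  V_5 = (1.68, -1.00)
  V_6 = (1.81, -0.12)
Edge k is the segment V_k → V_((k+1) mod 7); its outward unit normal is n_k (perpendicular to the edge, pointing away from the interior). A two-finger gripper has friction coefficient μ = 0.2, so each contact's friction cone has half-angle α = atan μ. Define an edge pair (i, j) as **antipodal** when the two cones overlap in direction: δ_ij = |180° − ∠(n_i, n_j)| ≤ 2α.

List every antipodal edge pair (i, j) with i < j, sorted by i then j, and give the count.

count = 3; pairs: (0,3), (1,4), (2,5)

α = atan 0.2 = 11.31°;  2α = 22.62°
n_0 = (+0.1753, +0.9845)
n_1 = (-0.5670, +0.8237)
n_2 = (-0.9986, +0.0521)
n_3 = (-0.3266, -0.9452)
n_4 = (+0.7887, -0.6147)
n_5 = (+0.9893, -0.1461)
n_6 = (+0.8609, +0.5087)
  (0,1): δ = 135.36°  ·
  (0,2): δ = 82.89°  ·
  (0,3): δ = 8.97°  ✓
  (0,4): δ = 62.16°  ·
  (0,5): δ = 91.69°  ·
  (0,6): δ = 130.68°  ·
  (1,2): δ = 127.52°  ·
  (1,3): δ = 53.60°  ·
  (1,4): δ = 17.53°  ✓
  (1,5): δ = 47.06°  ·
  (1,6): δ = 86.04°  ·
  (2,3): δ = 106.08°  ·
  (2,4): δ = 34.95°  ·
  (2,5): δ = 5.42°  ✓
  (2,6): δ = 33.56°  ·
  (3,4): δ = 108.87°  ·
  (3,5): δ = 79.34°  ·
  (3,6): δ = 40.36°  ·
  (4,5): δ = 150.47°  ·
  (4,6): δ = 111.49°  ·
  (5,6): δ = 141.02°  ·
antipodal pairs: 3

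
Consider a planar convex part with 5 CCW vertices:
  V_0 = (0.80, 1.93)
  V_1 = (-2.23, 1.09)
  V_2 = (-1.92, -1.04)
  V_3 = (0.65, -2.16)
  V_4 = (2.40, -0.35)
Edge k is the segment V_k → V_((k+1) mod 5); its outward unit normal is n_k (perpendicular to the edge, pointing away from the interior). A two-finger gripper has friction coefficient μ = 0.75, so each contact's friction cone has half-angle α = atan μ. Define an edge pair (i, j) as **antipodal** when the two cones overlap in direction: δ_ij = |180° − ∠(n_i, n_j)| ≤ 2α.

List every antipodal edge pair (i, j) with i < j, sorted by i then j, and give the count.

α = atan 0.75 = 36.87°;  2α = 73.74°
n_0 = (-0.2672, +0.9637)
n_1 = (-0.9896, -0.1440)
n_2 = (-0.3995, -0.9167)
n_3 = (+0.7189, -0.6951)
n_4 = (+0.8186, +0.5744)
  (0,1): δ = 97.21°  ·
  (0,2): δ = 39.04°  ✓
  (0,3): δ = 30.47°  ✓
  (0,4): δ = 109.56°  ·
  (1,2): δ = 121.83°  ·
  (1,3): δ = 52.32°  ✓
  (1,4): δ = 26.78°  ✓
  (2,3): δ = 110.49°  ·
  (2,4): δ = 31.39°  ✓
  (3,4): δ = 100.91°  ·
antipodal pairs: 5

count = 5; pairs: (0,2), (0,3), (1,3), (1,4), (2,4)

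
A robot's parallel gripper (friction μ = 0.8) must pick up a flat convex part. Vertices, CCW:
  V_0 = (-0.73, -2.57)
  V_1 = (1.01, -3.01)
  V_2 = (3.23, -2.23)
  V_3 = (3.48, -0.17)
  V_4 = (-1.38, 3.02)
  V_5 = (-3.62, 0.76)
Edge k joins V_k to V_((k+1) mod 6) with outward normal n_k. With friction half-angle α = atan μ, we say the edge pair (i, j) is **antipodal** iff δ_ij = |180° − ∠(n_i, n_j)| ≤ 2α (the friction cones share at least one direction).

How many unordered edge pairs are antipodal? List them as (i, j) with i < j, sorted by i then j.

α = atan 0.8 = 38.66°;  2α = 77.32°
n_0 = (-0.2452, -0.9695)
n_1 = (+0.3315, -0.9435)
n_2 = (+0.9927, -0.1205)
n_3 = (+0.5487, +0.8360)
n_4 = (-0.7102, +0.7040)
n_5 = (-0.7552, -0.6554)
  (0,1): δ = 146.45°  ·
  (0,2): δ = 82.73°  ·
  (0,3): δ = 19.09°  ✓
  (0,4): δ = 59.45°  ✓
  (0,5): δ = 145.14°  ·
  (1,2): δ = 116.28°  ·
  (1,3): δ = 52.64°  ✓
  (1,4): δ = 25.90°  ✓
  (1,5): δ = 111.59°  ·
  (2,3): δ = 116.36°  ·
  (2,4): δ = 37.83°  ✓
  (2,5): δ = 47.87°  ✓
  (3,4): δ = 101.47°  ·
  (3,5): δ = 15.77°  ✓
  (4,5): δ = 94.30°  ·
antipodal pairs: 7

count = 7; pairs: (0,3), (0,4), (1,3), (1,4), (2,4), (2,5), (3,5)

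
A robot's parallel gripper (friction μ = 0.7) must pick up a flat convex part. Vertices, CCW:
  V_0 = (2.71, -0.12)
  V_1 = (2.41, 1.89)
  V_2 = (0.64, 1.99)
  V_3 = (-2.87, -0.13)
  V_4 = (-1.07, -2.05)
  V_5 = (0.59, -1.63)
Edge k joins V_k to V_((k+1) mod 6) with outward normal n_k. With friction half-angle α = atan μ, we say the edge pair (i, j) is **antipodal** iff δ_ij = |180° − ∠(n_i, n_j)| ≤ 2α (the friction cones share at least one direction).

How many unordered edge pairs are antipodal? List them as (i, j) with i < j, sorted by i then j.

α = atan 0.7 = 34.99°;  2α = 69.98°
n_0 = (+0.9890, +0.1476)
n_1 = (+0.0564, +0.9984)
n_2 = (-0.5170, +0.8560)
n_3 = (-0.7295, -0.6839)
n_4 = (+0.2453, -0.9695)
n_5 = (+0.5801, -0.8145)
  (0,1): δ = 101.72°  ·
  (0,2): δ = 67.36°  ✓
  (0,3): δ = 34.66°  ✓
  (0,4): δ = 95.71°  ·
  (0,5): δ = 116.97°  ·
  (1,2): δ = 145.63°  ·
  (1,3): δ = 43.61°  ✓
  (1,4): δ = 17.43°  ✓
  (1,5): δ = 38.69°  ✓
  (2,3): δ = 77.98°  ·
  (2,4): δ = 16.93°  ✓
  (2,5): δ = 4.33°  ✓
  (3,4): δ = 118.95°  ·
  (3,5): δ = 97.69°  ·
  (4,5): δ = 158.74°  ·
antipodal pairs: 7

count = 7; pairs: (0,2), (0,3), (1,3), (1,4), (1,5), (2,4), (2,5)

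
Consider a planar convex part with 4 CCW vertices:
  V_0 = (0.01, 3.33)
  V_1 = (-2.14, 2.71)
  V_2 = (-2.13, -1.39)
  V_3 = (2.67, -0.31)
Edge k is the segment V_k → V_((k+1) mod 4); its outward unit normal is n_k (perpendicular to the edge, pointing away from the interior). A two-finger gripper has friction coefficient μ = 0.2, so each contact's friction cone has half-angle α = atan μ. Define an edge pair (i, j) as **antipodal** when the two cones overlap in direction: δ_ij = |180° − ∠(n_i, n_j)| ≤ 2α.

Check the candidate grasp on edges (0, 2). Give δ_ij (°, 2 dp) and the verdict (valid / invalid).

α = atan 0.2 = 11.31°;  2α = 22.62°
edge 0: e_0 = (-2.15, -0.62);  n_0 = (-0.2771, +0.9608)
edge 2: e_2 = (+4.80, +1.08);  n_2 = (+0.2195, -0.9756)
∠(n_0, n_2) = 176.59°
δ = |180° − 176.59°| = 3.41°
3.41° ≤ 2α = 22.62°  →  valid

δ = 3.41°, valid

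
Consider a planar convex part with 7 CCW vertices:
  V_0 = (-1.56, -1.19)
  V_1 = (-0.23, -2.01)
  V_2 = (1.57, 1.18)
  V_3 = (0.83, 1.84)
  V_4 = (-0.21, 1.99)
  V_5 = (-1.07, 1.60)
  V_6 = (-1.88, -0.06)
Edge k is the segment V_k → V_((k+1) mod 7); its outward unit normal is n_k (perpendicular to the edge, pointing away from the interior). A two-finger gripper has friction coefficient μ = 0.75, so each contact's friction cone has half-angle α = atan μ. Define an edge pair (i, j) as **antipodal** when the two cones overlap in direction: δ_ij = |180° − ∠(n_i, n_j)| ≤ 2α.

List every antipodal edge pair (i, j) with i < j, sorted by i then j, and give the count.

α = atan 0.75 = 36.87°;  2α = 73.74°
n_0 = (-0.5248, -0.8512)
n_1 = (+0.8709, -0.4914)
n_2 = (+0.6656, +0.7463)
n_3 = (+0.1428, +0.9898)
n_4 = (-0.4130, +0.9107)
n_5 = (-0.8987, +0.4385)
n_6 = (-0.9622, -0.2725)
  (0,1): δ = 87.78°  ·
  (0,2): δ = 10.07°  ✓
  (0,3): δ = 23.45°  ✓
  (0,4): δ = 56.05°  ✓
  (0,5): δ = 95.65°  ·
  (0,6): δ = 137.47°  ·
  (1,2): δ = 102.30°  ·
  (1,3): δ = 68.77°  ✓
  (1,4): δ = 36.17°  ✓
  (1,5): δ = 3.42°  ✓
  (1,6): δ = 45.25°  ✓
  (2,3): δ = 146.48°  ·
  (2,4): δ = 113.88°  ·
  (2,5): δ = 74.28°  ·
  (2,6): δ = 32.46°  ✓
  (3,4): δ = 147.40°  ·
  (3,5): δ = 107.80°  ·
  (3,6): δ = 65.98°  ✓
  (4,5): δ = 140.40°  ·
  (4,6): δ = 98.58°  ·
  (5,6): δ = 138.18°  ·
antipodal pairs: 9

count = 9; pairs: (0,2), (0,3), (0,4), (1,3), (1,4), (1,5), (1,6), (2,6), (3,6)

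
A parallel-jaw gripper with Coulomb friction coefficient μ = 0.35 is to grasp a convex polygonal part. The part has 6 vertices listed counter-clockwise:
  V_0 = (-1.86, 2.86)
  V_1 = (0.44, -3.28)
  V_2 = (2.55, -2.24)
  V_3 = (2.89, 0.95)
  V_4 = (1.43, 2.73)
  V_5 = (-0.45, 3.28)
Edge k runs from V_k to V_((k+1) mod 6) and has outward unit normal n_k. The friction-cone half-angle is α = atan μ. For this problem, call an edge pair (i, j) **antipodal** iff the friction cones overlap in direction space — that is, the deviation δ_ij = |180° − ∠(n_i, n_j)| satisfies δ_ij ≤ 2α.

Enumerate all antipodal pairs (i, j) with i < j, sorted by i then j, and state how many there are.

count = 3; pairs: (0,2), (0,3), (1,5)

α = atan 0.35 = 19.29°;  2α = 38.58°
n_0 = (-0.9365, -0.3508)
n_1 = (+0.4421, -0.8970)
n_2 = (+0.9944, -0.1060)
n_3 = (+0.7732, +0.6342)
n_4 = (+0.2808, +0.9598)
n_5 = (-0.2855, +0.9584)
  (0,1): δ = 84.30°  ·
  (0,2): δ = 26.62°  ✓
  (0,3): δ = 18.82°  ✓
  (0,4): δ = 53.16°  ·
  (0,5): δ = 86.05°  ·
  (1,2): δ = 122.32°  ·
  (1,3): δ = 76.88°  ·
  (1,4): δ = 42.55°  ·
  (1,5): δ = 9.65°  ✓
  (2,3): δ = 134.56°  ·
  (2,4): δ = 100.22°  ·
  (2,5): δ = 67.33°  ·
  (3,4): δ = 145.67°  ·
  (3,5): δ = 112.77°  ·
  (4,5): δ = 147.11°  ·
antipodal pairs: 3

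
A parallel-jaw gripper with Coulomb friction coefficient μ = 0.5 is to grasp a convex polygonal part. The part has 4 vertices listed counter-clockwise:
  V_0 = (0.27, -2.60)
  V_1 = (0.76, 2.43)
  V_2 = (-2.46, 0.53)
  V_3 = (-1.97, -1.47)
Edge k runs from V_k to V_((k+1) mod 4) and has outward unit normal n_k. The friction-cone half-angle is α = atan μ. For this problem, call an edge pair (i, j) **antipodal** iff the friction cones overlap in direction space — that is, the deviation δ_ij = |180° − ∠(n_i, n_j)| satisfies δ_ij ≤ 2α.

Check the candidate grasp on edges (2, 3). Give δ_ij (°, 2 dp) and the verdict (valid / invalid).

δ = 130.54°, invalid

α = atan 0.5 = 26.57°;  2α = 53.13°
edge 2: e_2 = (+0.49, -2.00);  n_2 = (-0.9713, -0.2380)
edge 3: e_3 = (+2.24, -1.13);  n_3 = (-0.4504, -0.8928)
∠(n_2, n_3) = 49.46°
δ = |180° − 49.46°| = 130.54°
130.54° > 2α = 53.13°  →  invalid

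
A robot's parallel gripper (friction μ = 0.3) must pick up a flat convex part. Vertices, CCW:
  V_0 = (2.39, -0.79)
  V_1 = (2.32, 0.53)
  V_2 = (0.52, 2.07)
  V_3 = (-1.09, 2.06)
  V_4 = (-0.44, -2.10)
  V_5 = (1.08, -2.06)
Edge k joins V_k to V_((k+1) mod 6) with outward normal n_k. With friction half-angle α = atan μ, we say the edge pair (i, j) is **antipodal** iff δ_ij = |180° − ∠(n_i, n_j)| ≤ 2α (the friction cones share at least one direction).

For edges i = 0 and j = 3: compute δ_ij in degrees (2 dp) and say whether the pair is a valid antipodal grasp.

δ = 5.85°, valid

α = atan 0.3 = 16.70°;  2α = 33.40°
edge 0: e_0 = (-0.07, +1.32);  n_0 = (+0.9986, +0.0530)
edge 3: e_3 = (+0.65, -4.16);  n_3 = (-0.9880, -0.1544)
∠(n_0, n_3) = 174.15°
δ = |180° − 174.15°| = 5.85°
5.85° ≤ 2α = 33.40°  →  valid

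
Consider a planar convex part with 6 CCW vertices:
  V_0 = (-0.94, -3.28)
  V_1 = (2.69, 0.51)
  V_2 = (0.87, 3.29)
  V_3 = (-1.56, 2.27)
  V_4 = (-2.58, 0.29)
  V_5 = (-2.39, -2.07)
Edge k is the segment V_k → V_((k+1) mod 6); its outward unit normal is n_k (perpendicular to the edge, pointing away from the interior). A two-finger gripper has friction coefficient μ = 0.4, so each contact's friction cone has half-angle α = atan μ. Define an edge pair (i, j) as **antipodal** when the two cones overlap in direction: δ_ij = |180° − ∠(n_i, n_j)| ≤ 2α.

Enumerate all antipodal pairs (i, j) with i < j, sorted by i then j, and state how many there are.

count = 4; pairs: (0,2), (0,3), (1,4), (1,5)

α = atan 0.4 = 21.80°;  2α = 43.60°
n_0 = (+0.7222, -0.6917)
n_1 = (+0.8367, +0.5477)
n_2 = (-0.3870, +0.9221)
n_3 = (-0.8890, +0.4580)
n_4 = (-0.9968, -0.0802)
n_5 = (-0.6407, -0.7678)
  (0,1): δ = 103.02°  ·
  (0,2): δ = 23.46°  ✓
  (0,3): δ = 16.51°  ✓
  (0,4): δ = 48.37°  ·
  (0,5): δ = 93.92°  ·
  (1,2): δ = 100.44°  ·
  (1,3): δ = 60.47°  ·
  (1,4): δ = 28.61°  ✓
  (1,5): δ = 16.94°  ✓
  (2,3): δ = 140.03°  ·
  (2,4): δ = 108.17°  ·
  (2,5): δ = 62.61°  ·
  (3,4): δ = 148.14°  ·
  (3,5): δ = 102.59°  ·
  (4,5): δ = 134.45°  ·
antipodal pairs: 4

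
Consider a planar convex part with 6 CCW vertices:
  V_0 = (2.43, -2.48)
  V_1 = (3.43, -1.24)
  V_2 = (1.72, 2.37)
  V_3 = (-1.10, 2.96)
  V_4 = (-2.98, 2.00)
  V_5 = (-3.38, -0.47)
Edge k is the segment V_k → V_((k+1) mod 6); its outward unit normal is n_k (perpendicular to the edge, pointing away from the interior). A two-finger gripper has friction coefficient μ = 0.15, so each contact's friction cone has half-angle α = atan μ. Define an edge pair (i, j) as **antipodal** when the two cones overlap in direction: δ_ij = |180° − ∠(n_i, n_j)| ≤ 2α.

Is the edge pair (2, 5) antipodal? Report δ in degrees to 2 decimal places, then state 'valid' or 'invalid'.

δ = 7.27°, valid

α = atan 0.15 = 8.53°;  2α = 17.06°
edge 2: e_2 = (-2.82, +0.59);  n_2 = (+0.2048, +0.9788)
edge 5: e_5 = (+5.81, -2.01);  n_5 = (-0.3269, -0.9450)
∠(n_2, n_5) = 172.73°
δ = |180° − 172.73°| = 7.27°
7.27° ≤ 2α = 17.06°  →  valid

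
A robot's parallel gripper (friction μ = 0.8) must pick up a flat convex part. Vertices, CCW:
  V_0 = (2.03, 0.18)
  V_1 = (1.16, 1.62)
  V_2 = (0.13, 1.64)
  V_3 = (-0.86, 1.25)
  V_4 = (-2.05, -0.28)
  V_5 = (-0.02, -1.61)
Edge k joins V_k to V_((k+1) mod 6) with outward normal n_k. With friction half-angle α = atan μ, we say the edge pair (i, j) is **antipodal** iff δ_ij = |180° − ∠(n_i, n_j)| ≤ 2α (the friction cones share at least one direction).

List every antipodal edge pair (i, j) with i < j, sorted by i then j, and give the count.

count = 7; pairs: (0,3), (0,4), (1,4), (1,5), (2,4), (2,5), (3,5)

α = atan 0.8 = 38.66°;  2α = 77.32°
n_0 = (+0.8559, +0.5171)
n_1 = (+0.0194, +0.9998)
n_2 = (-0.3665, +0.9304)
n_3 = (-0.7894, +0.6139)
n_4 = (-0.5480, -0.8365)
n_5 = (+0.6577, -0.7533)
  (0,1): δ = 122.25°  ·
  (0,2): δ = 99.64°  ·
  (0,3): δ = 69.01°  ✓
  (0,4): δ = 25.63°  ✓
  (0,5): δ = 99.99°  ·
  (1,2): δ = 157.39°  ·
  (1,3): δ = 126.76°  ·
  (1,4): δ = 32.12°  ✓
  (1,5): δ = 42.24°  ✓
  (2,3): δ = 149.38°  ·
  (2,4): δ = 54.73°  ✓
  (2,5): δ = 19.63°  ✓
  (3,4): δ = 85.36°  ·
  (3,5): δ = 11.00°  ✓
  (4,5): δ = 105.64°  ·
antipodal pairs: 7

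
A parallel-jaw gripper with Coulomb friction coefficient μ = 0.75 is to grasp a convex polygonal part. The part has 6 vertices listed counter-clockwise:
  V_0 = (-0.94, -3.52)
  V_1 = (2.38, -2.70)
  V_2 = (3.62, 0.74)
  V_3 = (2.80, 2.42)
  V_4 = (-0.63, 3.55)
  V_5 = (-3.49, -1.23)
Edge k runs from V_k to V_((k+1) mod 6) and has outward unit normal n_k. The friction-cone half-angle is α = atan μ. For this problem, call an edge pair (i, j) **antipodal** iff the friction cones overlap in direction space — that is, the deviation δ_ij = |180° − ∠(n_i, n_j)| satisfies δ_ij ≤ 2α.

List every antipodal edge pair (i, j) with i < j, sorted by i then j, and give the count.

count = 7; pairs: (0,3), (0,4), (1,4), (1,5), (2,4), (2,5), (3,5)

α = atan 0.75 = 36.87°;  2α = 73.74°
n_0 = (+0.2398, -0.9708)
n_1 = (+0.9407, -0.3391)
n_2 = (+0.8987, +0.4386)
n_3 = (+0.3129, +0.9498)
n_4 = (-0.8581, +0.5134)
n_5 = (-0.6682, -0.7440)
  (0,1): δ = 123.70°  ·
  (0,2): δ = 77.86°  ·
  (0,3): δ = 32.11°  ✓
  (0,4): δ = 45.23°  ✓
  (0,5): δ = 124.20°  ·
  (1,2): δ = 134.16°  ·
  (1,3): δ = 88.41°  ·
  (1,4): δ = 11.07°  ✓
  (1,5): δ = 67.90°  ✓
  (2,3): δ = 134.25°  ·
  (2,4): δ = 56.91°  ✓
  (2,5): δ = 22.06°  ✓
  (3,4): δ = 102.66°  ·
  (3,5): δ = 23.69°  ✓
  (4,5): δ = 101.03°  ·
antipodal pairs: 7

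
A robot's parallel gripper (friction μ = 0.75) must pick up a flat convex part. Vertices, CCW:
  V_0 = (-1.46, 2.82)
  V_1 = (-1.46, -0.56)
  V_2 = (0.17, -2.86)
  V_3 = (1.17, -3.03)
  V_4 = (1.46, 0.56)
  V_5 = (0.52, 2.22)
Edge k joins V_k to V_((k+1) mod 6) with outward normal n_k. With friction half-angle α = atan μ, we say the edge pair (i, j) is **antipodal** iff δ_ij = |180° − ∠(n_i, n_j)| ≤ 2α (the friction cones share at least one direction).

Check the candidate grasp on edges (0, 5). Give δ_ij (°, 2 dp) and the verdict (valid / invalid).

α = atan 0.75 = 36.87°;  2α = 73.74°
edge 0: e_0 = (+0.00, -3.38);  n_0 = (-1.0000, -0.0000)
edge 5: e_5 = (-1.98, +0.60);  n_5 = (+0.2900, +0.9570)
∠(n_0, n_5) = 106.86°
δ = |180° − 106.86°| = 73.14°
73.14° ≤ 2α = 73.74°  →  valid

δ = 73.14°, valid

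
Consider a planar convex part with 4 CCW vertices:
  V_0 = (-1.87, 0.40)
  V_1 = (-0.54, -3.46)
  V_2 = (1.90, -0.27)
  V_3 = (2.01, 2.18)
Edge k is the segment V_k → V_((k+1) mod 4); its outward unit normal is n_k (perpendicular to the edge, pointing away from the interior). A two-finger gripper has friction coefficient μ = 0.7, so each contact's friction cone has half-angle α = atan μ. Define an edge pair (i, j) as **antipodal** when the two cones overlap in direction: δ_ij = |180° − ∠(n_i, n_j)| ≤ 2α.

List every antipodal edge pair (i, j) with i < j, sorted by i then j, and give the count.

α = atan 0.7 = 34.99°;  2α = 69.98°
n_0 = (-0.9455, -0.3258)
n_1 = (+0.7943, -0.6075)
n_2 = (+0.9990, -0.0449)
n_3 = (-0.4170, +0.9089)
  (0,1): δ = 56.42°  ✓
  (0,2): δ = 21.58°  ✓
  (0,3): δ = 95.63°  ·
  (1,2): δ = 145.16°  ·
  (1,3): δ = 27.94°  ✓
  (2,3): δ = 62.79°  ✓
antipodal pairs: 4

count = 4; pairs: (0,1), (0,2), (1,3), (2,3)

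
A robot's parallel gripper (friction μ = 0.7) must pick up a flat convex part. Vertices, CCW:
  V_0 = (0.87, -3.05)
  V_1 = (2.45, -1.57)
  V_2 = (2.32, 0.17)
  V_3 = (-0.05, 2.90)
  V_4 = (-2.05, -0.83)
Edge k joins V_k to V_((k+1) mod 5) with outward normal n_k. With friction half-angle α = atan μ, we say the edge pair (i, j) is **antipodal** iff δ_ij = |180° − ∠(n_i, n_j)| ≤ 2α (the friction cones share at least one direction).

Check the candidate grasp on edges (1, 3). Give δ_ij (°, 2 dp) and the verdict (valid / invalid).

α = atan 0.7 = 34.99°;  2α = 69.98°
edge 1: e_1 = (-0.13, +1.74);  n_1 = (+0.9972, +0.0745)
edge 3: e_3 = (-2.00, -3.73);  n_3 = (-0.8813, +0.4725)
∠(n_1, n_3) = 147.53°
δ = |180° − 147.53°| = 32.47°
32.47° ≤ 2α = 69.98°  →  valid

δ = 32.47°, valid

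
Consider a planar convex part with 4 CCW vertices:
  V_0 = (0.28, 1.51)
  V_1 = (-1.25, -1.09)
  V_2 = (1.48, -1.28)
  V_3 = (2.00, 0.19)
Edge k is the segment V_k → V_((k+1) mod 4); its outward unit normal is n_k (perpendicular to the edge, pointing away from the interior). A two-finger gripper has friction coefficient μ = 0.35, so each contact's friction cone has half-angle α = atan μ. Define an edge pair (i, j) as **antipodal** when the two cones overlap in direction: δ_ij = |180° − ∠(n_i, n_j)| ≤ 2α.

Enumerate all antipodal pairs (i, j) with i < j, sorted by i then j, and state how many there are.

count = 2; pairs: (0,2), (1,3)

α = atan 0.35 = 19.29°;  2α = 38.58°
n_0 = (-0.8618, +0.5072)
n_1 = (-0.0694, -0.9976)
n_2 = (+0.9428, -0.3335)
n_3 = (+0.6088, +0.7933)
  (0,1): δ = 63.51°  ·
  (0,2): δ = 10.99°  ✓
  (0,3): δ = 82.97°  ·
  (1,2): δ = 105.50°  ·
  (1,3): δ = 33.52°  ✓
  (2,3): δ = 108.02°  ·
antipodal pairs: 2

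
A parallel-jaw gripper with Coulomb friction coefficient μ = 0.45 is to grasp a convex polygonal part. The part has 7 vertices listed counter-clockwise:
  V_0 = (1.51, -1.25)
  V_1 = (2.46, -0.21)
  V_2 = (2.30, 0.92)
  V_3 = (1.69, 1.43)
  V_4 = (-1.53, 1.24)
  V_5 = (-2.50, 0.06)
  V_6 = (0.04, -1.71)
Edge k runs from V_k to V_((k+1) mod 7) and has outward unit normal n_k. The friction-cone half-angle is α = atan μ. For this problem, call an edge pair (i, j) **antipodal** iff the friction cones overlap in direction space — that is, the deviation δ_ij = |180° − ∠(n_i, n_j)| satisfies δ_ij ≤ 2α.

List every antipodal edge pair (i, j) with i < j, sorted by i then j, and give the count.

α = atan 0.45 = 24.23°;  2α = 48.46°
n_0 = (+0.7383, -0.6744)
n_1 = (+0.9901, +0.1402)
n_2 = (+0.6414, +0.7672)
n_3 = (-0.0589, +0.9983)
n_4 = (-0.7725, +0.6350)
n_5 = (-0.5717, -0.8204)
n_6 = (+0.2986, -0.9544)
  (0,1): δ = 129.53°  ·
  (0,2): δ = 87.49°  ·
  (0,3): δ = 44.21°  ✓
  (0,4): δ = 2.99°  ✓
  (0,5): δ = 97.54°  ·
  (0,6): δ = 149.79°  ·
  (1,2): δ = 137.96°  ·
  (1,3): δ = 94.68°  ·
  (1,4): δ = 47.48°  ✓
  (1,5): δ = 47.07°  ✓
  (1,6): δ = 99.32°  ·
  (2,3): δ = 136.73°  ·
  (2,4): δ = 89.52°  ·
  (2,5): δ = 5.03°  ✓
  (2,6): δ = 57.27°  ·
  (3,4): δ = 132.80°  ·
  (3,5): δ = 38.25°  ✓
  (3,6): δ = 14.00°  ✓
  (4,5): δ = 85.45°  ·
  (4,6): δ = 33.20°  ✓
  (5,6): δ = 127.75°  ·
antipodal pairs: 8

count = 8; pairs: (0,3), (0,4), (1,4), (1,5), (2,5), (3,5), (3,6), (4,6)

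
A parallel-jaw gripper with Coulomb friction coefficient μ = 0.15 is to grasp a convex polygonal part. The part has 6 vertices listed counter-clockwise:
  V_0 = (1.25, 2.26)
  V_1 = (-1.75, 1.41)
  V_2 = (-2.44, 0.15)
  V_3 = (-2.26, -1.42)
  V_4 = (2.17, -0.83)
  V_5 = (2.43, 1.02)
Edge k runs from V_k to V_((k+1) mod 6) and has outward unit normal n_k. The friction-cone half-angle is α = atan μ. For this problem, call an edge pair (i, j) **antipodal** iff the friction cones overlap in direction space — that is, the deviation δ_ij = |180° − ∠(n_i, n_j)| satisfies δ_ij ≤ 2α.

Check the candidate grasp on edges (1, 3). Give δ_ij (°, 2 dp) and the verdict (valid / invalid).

δ = 53.71°, invalid

α = atan 0.15 = 8.53°;  2α = 17.06°
edge 1: e_1 = (-0.69, -1.26);  n_1 = (-0.8771, +0.4803)
edge 3: e_3 = (+4.43, +0.59);  n_3 = (+0.1320, -0.9912)
∠(n_1, n_3) = 126.29°
δ = |180° − 126.29°| = 53.71°
53.71° > 2α = 17.06°  →  invalid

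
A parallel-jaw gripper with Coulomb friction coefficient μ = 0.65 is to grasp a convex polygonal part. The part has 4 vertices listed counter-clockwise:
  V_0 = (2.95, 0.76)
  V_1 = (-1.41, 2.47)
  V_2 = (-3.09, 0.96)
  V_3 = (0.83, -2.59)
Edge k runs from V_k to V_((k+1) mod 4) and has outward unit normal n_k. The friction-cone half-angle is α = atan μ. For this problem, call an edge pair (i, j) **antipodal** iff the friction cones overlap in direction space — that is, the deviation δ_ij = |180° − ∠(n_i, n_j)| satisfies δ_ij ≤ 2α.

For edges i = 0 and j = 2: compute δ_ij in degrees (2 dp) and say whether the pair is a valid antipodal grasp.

δ = 20.75°, valid

α = atan 0.65 = 33.02°;  2α = 66.05°
edge 0: e_0 = (-4.36, +1.71);  n_0 = (+0.3651, +0.9310)
edge 2: e_2 = (+3.92, -3.55);  n_2 = (-0.6713, -0.7412)
∠(n_0, n_2) = 159.25°
δ = |180° − 159.25°| = 20.75°
20.75° ≤ 2α = 66.05°  →  valid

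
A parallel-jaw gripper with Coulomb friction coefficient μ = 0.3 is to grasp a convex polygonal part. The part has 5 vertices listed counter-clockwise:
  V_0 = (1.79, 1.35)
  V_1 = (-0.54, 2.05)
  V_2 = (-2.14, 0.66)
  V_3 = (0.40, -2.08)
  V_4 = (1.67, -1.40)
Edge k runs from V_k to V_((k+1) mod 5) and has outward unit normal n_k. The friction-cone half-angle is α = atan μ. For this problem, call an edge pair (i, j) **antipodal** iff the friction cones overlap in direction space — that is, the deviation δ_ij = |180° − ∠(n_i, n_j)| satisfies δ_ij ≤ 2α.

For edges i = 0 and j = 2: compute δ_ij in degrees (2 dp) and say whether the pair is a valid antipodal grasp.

δ = 30.45°, valid

α = atan 0.3 = 16.70°;  2α = 33.40°
edge 0: e_0 = (-2.33, +0.70);  n_0 = (+0.2877, +0.9577)
edge 2: e_2 = (+2.54, -2.74);  n_2 = (-0.7334, -0.6798)
∠(n_0, n_2) = 149.55°
δ = |180° − 149.55°| = 30.45°
30.45° ≤ 2α = 33.40°  →  valid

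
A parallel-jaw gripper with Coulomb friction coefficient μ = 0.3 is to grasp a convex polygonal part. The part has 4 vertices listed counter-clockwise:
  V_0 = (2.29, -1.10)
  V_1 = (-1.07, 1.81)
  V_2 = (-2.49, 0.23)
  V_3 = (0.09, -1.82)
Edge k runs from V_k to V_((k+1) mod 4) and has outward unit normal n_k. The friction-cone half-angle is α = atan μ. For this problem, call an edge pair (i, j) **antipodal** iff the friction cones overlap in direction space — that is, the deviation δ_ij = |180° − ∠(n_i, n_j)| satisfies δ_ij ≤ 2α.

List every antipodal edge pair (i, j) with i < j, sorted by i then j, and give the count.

count = 2; pairs: (0,2), (1,3)

α = atan 0.3 = 16.70°;  2α = 33.40°
n_0 = (+0.6547, +0.7559)
n_1 = (-0.7438, +0.6684)
n_2 = (-0.6221, -0.7829)
n_3 = (+0.3110, -0.9504)
  (0,1): δ = 91.05°  ·
  (0,2): δ = 2.43°  ✓
  (0,3): δ = 59.02°  ·
  (1,2): δ = 86.52°  ·
  (1,3): δ = 29.93°  ✓
  (2,3): δ = 123.41°  ·
antipodal pairs: 2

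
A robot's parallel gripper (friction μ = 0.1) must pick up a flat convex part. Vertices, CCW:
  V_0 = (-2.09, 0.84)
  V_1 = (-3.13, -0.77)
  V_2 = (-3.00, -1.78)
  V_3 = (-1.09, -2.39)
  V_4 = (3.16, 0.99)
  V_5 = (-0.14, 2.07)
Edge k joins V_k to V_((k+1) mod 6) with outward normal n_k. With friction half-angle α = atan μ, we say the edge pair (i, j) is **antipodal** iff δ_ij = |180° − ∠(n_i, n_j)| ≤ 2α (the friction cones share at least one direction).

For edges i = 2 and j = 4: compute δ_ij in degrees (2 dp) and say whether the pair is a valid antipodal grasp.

α = atan 0.1 = 5.71°;  2α = 11.42°
edge 2: e_2 = (+1.91, -0.61);  n_2 = (-0.3042, -0.9526)
edge 4: e_4 = (-3.30, +1.08);  n_4 = (+0.3110, +0.9504)
∠(n_2, n_4) = 179.59°
δ = |180° − 179.59°| = 0.41°
0.41° ≤ 2α = 11.42°  →  valid

δ = 0.41°, valid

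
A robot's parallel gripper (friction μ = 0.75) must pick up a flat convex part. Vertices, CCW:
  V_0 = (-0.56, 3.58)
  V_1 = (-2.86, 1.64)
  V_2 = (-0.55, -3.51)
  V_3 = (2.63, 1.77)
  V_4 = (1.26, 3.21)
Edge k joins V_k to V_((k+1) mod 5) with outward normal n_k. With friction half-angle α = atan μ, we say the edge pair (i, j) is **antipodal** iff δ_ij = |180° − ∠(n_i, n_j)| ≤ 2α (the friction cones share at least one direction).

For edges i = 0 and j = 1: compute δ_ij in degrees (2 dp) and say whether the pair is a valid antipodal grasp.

δ = 105.99°, invalid

α = atan 0.75 = 36.87°;  2α = 73.74°
edge 0: e_0 = (-2.30, -1.94);  n_0 = (-0.6447, +0.7644)
edge 1: e_1 = (+2.31, -5.15);  n_1 = (-0.9124, -0.4093)
∠(n_0, n_1) = 74.01°
δ = |180° − 74.01°| = 105.99°
105.99° > 2α = 73.74°  →  invalid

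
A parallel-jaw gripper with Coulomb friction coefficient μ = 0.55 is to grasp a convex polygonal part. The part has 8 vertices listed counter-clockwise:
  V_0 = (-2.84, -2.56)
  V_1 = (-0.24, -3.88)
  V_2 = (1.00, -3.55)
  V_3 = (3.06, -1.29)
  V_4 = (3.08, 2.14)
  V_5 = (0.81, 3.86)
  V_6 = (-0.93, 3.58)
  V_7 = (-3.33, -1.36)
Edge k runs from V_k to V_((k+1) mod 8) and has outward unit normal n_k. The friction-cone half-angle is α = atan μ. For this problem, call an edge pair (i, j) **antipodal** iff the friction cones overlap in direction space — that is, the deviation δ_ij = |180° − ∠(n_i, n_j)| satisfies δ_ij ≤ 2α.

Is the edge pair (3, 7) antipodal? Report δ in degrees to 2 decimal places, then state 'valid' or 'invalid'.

α = atan 0.55 = 28.81°;  2α = 57.62°
edge 3: e_3 = (+0.02, +3.43);  n_3 = (+1.0000, -0.0058)
edge 7: e_7 = (+0.49, -1.20);  n_7 = (-0.9258, -0.3780)
∠(n_3, n_7) = 157.45°
δ = |180° − 157.45°| = 22.55°
22.55° ≤ 2α = 57.62°  →  valid

δ = 22.55°, valid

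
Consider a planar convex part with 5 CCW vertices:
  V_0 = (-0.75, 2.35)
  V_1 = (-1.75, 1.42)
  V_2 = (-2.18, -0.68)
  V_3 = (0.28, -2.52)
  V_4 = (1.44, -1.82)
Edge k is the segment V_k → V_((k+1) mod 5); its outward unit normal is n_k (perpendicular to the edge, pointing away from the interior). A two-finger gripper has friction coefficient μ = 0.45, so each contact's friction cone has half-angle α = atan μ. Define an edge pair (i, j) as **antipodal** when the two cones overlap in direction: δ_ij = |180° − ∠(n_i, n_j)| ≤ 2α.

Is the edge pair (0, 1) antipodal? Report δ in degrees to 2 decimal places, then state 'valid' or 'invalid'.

α = atan 0.45 = 24.23°;  2α = 48.46°
edge 0: e_0 = (-1.00, -0.93);  n_0 = (-0.6810, +0.7323)
edge 1: e_1 = (-0.43, -2.10);  n_1 = (-0.9797, +0.2006)
∠(n_0, n_1) = 35.51°
δ = |180° − 35.51°| = 144.49°
144.49° > 2α = 48.46°  →  invalid

δ = 144.49°, invalid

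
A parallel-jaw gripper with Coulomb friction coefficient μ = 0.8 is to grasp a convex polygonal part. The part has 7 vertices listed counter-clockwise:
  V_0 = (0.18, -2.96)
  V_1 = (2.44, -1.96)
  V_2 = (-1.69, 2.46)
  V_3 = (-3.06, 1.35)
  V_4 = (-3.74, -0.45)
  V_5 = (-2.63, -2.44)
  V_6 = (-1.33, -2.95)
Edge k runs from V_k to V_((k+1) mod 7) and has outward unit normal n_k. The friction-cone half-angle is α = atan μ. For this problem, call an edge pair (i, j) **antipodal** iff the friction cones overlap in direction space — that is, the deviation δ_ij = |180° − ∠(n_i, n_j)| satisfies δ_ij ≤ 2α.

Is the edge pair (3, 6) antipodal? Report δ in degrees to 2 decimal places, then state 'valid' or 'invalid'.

δ = 69.68°, valid

α = atan 0.8 = 38.66°;  2α = 77.32°
edge 3: e_3 = (-0.68, -1.80);  n_3 = (-0.9355, +0.3534)
edge 6: e_6 = (+1.51, -0.01);  n_6 = (-0.0066, -1.0000)
∠(n_3, n_6) = 110.32°
δ = |180° − 110.32°| = 69.68°
69.68° ≤ 2α = 77.32°  →  valid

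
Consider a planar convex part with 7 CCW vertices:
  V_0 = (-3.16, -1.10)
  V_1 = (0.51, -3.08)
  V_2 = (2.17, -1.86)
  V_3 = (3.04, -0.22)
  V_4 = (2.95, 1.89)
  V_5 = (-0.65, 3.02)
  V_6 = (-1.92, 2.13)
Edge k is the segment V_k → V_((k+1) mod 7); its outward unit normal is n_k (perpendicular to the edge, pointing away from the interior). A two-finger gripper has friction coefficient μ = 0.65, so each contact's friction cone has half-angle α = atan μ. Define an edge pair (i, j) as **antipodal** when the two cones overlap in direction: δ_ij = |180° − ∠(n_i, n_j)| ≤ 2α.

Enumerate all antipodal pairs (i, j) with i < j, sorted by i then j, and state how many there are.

α = atan 0.65 = 33.02°;  2α = 66.05°
n_0 = (-0.4748, -0.8801)
n_1 = (+0.5922, -0.8058)
n_2 = (+0.8834, -0.4686)
n_3 = (+0.9991, +0.0426)
n_4 = (+0.2995, +0.9541)
n_5 = (-0.5739, +0.8189)
n_6 = (-0.9336, +0.3584)
  (0,1): δ = 115.34°  ·
  (0,2): δ = 89.60°  ·
  (0,3): δ = 59.21°  ✓
  (0,4): δ = 10.92°  ✓
  (0,5): δ = 63.37°  ✓
  (0,6): δ = 97.35°  ·
  (1,2): δ = 154.26°  ·
  (1,3): δ = 123.87°  ·
  (1,4): δ = 53.74°  ✓
  (1,5): δ = 1.29°  ✓
  (1,6): δ = 32.68°  ✓
  (2,3): δ = 149.61°  ·
  (2,4): δ = 79.48°  ·
  (2,5): δ = 27.03°  ✓
  (2,6): δ = 6.94°  ✓
  (3,4): δ = 109.87°  ·
  (3,5): δ = 57.42°  ✓
  (3,6): δ = 23.44°  ✓
  (4,5): δ = 127.55°  ·
  (4,6): δ = 93.58°  ·
  (5,6): δ = 146.02°  ·
antipodal pairs: 10

count = 10; pairs: (0,3), (0,4), (0,5), (1,4), (1,5), (1,6), (2,5), (2,6), (3,5), (3,6)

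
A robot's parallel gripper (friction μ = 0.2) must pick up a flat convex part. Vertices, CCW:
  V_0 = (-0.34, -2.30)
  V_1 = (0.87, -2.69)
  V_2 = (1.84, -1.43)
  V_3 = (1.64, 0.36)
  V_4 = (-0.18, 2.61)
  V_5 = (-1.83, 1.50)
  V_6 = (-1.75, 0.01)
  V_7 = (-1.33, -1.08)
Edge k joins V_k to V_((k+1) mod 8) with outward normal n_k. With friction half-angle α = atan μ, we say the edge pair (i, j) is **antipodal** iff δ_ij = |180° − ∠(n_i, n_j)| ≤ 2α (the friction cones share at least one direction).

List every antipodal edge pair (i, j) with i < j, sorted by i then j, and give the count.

α = atan 0.2 = 11.31°;  2α = 22.62°
n_0 = (-0.3068, -0.9518)
n_1 = (+0.7924, -0.6100)
n_2 = (+0.9938, +0.1110)
n_3 = (+0.7775, +0.6289)
n_4 = (-0.5582, +0.8297)
n_5 = (-0.9986, -0.0536)
n_6 = (-0.9331, -0.3596)
n_7 = (-0.7765, -0.6301)
  (0,1): δ = 109.73°  ·
  (0,2): δ = 65.76°  ·
  (0,3): δ = 33.17°  ·
  (0,4): δ = 51.79°  ·
  (0,5): δ = 110.94°  ·
  (0,6): δ = 128.94°  ·
  (0,7): δ = 146.92°  ·
  (1,2): δ = 136.03°  ·
  (1,3): δ = 103.44°  ·
  (1,4): δ = 18.48°  ✓
  (1,5): δ = 40.66°  ·
  (1,6): δ = 58.66°  ·
  (1,7): δ = 76.65°  ·
  (2,3): δ = 147.41°  ·
  (2,4): δ = 62.45°  ·
  (2,5): δ = 3.30°  ✓
  (2,6): δ = 14.70°  ✓
  (2,7): δ = 32.68°  ·
  (3,4): δ = 95.04°  ·
  (3,5): δ = 35.90°  ·
  (3,6): δ = 17.90°  ✓
  (3,7): δ = 0.09°  ✓
  (4,5): δ = 120.86°  ·
  (4,6): δ = 102.86°  ·
  (4,7): δ = 84.87°  ·
  (5,6): δ = 162.00°  ·
  (5,7): δ = 144.01°  ·
  (6,7): δ = 162.01°  ·
antipodal pairs: 5

count = 5; pairs: (1,4), (2,5), (2,6), (3,6), (3,7)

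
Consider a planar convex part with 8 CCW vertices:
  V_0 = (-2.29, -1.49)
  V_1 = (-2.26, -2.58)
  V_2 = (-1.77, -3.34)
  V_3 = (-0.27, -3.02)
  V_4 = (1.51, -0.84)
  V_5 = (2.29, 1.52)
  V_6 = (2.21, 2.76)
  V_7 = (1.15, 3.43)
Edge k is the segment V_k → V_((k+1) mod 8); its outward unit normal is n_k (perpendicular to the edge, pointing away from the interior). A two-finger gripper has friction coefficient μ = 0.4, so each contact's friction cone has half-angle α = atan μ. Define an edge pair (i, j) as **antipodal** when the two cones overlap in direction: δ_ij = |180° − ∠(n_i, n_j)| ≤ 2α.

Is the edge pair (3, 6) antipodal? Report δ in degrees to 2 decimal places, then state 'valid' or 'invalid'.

α = atan 0.4 = 21.80°;  2α = 43.60°
edge 3: e_3 = (+1.78, +2.18);  n_3 = (+0.7746, -0.6325)
edge 6: e_6 = (-1.06, +0.67);  n_6 = (+0.5343, +0.8453)
∠(n_3, n_6) = 96.94°
δ = |180° − 96.94°| = 83.06°
83.06° > 2α = 43.60°  →  invalid

δ = 83.06°, invalid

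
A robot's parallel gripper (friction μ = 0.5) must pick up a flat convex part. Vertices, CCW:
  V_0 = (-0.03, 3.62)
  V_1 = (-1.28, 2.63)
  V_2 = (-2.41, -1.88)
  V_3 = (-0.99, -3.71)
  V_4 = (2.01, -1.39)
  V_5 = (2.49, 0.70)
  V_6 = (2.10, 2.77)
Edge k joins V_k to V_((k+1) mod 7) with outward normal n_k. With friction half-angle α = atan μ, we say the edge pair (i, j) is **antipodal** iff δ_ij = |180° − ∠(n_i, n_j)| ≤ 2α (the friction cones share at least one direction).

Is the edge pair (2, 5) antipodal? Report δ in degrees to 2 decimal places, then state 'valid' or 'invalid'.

α = atan 0.5 = 26.57°;  2α = 53.13°
edge 2: e_2 = (+1.42, -1.83);  n_2 = (-0.7900, -0.6130)
edge 5: e_5 = (-0.39, +2.07);  n_5 = (+0.9827, +0.1851)
∠(n_2, n_5) = 152.86°
δ = |180° − 152.86°| = 27.14°
27.14° ≤ 2α = 53.13°  →  valid

δ = 27.14°, valid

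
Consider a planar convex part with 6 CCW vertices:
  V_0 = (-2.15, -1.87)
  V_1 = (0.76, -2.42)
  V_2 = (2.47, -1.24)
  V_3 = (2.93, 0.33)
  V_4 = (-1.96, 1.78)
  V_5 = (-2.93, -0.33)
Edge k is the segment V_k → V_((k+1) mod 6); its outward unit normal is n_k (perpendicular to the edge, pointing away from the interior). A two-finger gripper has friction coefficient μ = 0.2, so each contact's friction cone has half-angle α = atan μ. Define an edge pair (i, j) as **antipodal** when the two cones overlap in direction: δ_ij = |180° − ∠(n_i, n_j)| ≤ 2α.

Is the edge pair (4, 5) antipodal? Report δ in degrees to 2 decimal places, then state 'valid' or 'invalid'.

δ = 128.45°, invalid

α = atan 0.2 = 11.31°;  2α = 22.62°
edge 4: e_4 = (-0.97, -2.11);  n_4 = (-0.9086, +0.4177)
edge 5: e_5 = (+0.78, -1.54);  n_5 = (-0.8921, -0.4518)
∠(n_4, n_5) = 51.55°
δ = |180° − 51.55°| = 128.45°
128.45° > 2α = 22.62°  →  invalid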